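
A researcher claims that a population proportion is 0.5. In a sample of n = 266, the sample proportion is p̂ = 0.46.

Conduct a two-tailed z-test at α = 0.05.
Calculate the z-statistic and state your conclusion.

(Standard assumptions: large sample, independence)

Answer: z = -1.3048, fail to reject H₀

Derivation:
H₀: p = 0.5, H₁: p ≠ 0.5
Standard error: SE = √(p₀(1-p₀)/n) = √(0.5×0.5/266) = 0.030657
z-statistic: z = (p̂ - p₀)/SE = (0.46 - 0.5)/0.030657 = -1.3048
Critical value: z_0.025 = ±1.960
p-value = 0.1920
Decision: fail to reject H₀ at α = 0.05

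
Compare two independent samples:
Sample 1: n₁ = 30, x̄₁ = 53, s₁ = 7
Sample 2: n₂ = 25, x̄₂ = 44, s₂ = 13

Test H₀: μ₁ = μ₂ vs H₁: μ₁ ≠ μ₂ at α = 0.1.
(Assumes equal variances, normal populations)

Answer: t = 3.2693, reject H₀

Derivation:
Pooled variance: s²_p = [29×7² + 24×13²]/(53) = 103.3396
s_p = 10.1656
SE = s_p×√(1/n₁ + 1/n₂) = 10.1656×√(1/30 + 1/25) = 2.7529
t = (x̄₁ - x̄₂)/SE = (53 - 44)/2.7529 = 3.2693
df = 53, t-critical = ±1.674
Decision: reject H₀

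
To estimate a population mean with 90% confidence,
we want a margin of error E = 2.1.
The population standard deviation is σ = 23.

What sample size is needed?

Answer: n = 325

Derivation:
z_0.05 = 1.645
n = (z×σ/E)² = (1.645×23/2.1)²
n = 324.6003
Round up: n = 325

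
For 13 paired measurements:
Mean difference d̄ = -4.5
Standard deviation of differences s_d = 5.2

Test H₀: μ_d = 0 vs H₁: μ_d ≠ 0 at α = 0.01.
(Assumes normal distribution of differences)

Answer: t = -3.1202, reject H₀

Derivation:
df = n - 1 = 12
SE = s_d/√n = 5.2/√13 = 1.4422
t = d̄/SE = -4.5/1.4422 = -3.1202
Critical value: t_{0.005,12} = ±3.055
p-value ≈ 0.0089
Decision: reject H₀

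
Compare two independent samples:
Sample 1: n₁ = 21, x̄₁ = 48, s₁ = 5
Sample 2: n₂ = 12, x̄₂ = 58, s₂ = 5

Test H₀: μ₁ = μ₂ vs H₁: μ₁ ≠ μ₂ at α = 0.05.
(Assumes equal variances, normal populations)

Pooled variance: s²_p = [20×5² + 11×5²]/(31) = 25.0000
s_p = 5.0000
SE = s_p×√(1/n₁ + 1/n₂) = 5.0000×√(1/21 + 1/12) = 1.8094
t = (x̄₁ - x̄₂)/SE = (48 - 58)/1.8094 = -5.5267
df = 31, t-critical = ±2.040
Decision: reject H₀

Answer: t = -5.5267, reject H₀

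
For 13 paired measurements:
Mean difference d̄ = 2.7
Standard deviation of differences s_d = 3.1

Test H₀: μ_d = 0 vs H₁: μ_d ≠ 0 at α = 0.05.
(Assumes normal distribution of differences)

Answer: t = 3.1403, reject H₀

Derivation:
df = n - 1 = 12
SE = s_d/√n = 3.1/√13 = 0.8598
t = d̄/SE = 2.7/0.8598 = 3.1403
Critical value: t_{0.025,12} = ±2.179
p-value ≈ 0.0085
Decision: reject H₀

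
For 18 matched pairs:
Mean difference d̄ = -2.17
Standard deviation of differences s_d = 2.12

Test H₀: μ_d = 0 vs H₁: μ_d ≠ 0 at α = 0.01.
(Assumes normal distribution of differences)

Answer: t = -4.3426, reject H₀

Derivation:
df = n - 1 = 17
SE = s_d/√n = 2.12/√18 = 0.4997
t = d̄/SE = -2.17/0.4997 = -4.3426
Critical value: t_{0.005,17} = ±2.898
p-value ≈ 0.0004
Decision: reject H₀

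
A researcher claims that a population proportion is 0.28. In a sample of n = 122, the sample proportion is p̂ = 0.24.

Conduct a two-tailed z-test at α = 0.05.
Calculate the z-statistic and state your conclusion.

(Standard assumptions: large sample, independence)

H₀: p = 0.28, H₁: p ≠ 0.28
Standard error: SE = √(p₀(1-p₀)/n) = √(0.28×0.72/122) = 0.040650
z-statistic: z = (p̂ - p₀)/SE = (0.24 - 0.28)/0.040650 = -0.9840
Critical value: z_0.025 = ±1.960
p-value = 0.3251
Decision: fail to reject H₀ at α = 0.05

Answer: z = -0.9840, fail to reject H₀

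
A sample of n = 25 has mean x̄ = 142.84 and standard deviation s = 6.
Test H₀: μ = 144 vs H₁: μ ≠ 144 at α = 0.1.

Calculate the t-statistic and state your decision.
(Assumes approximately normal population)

df = n - 1 = 24
SE = s/√n = 6/√25 = 1.2000
t = (x̄ - μ₀)/SE = (142.84 - 144)/1.2000 = -0.9667
Critical value: t_{0.05,24} = ±1.711
p-value ≈ 0.3433
Decision: fail to reject H₀

Answer: t = -0.9667, fail to reject H₀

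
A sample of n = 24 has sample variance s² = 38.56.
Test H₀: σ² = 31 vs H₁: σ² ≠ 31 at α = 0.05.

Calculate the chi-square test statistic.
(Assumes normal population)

Answer: χ² = 28.6090, fail to reject H₀

Derivation:
df = n - 1 = 23
χ² = (n-1)s²/σ₀² = 23×38.56/31 = 28.6090
Critical values: χ²_{0.975,23} = 11.689, χ²_{0.025,23} = 38.076
Rejection region: χ² < 11.689 or χ² > 38.076
Decision: fail to reject H₀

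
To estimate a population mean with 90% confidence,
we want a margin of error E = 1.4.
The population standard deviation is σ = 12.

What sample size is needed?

z_0.05 = 1.645
n = (z×σ/E)² = (1.645×12/1.4)²
n = 198.8100
Round up: n = 199

Answer: n = 199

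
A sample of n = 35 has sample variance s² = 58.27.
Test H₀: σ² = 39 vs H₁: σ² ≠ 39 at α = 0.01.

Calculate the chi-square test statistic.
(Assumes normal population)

Answer: χ² = 50.7995, fail to reject H₀

Derivation:
df = n - 1 = 34
χ² = (n-1)s²/σ₀² = 34×58.27/39 = 50.7995
Critical values: χ²_{0.995,34} = 16.501, χ²_{0.005,34} = 58.964
Rejection region: χ² < 16.501 or χ² > 58.964
Decision: fail to reject H₀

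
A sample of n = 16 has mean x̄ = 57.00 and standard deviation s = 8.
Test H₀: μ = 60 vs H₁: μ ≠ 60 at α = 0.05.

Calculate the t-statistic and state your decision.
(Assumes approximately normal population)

df = n - 1 = 15
SE = s/√n = 8/√16 = 2.0000
t = (x̄ - μ₀)/SE = (57.00 - 60)/2.0000 = -1.5000
Critical value: t_{0.025,15} = ±2.131
p-value ≈ 0.1544
Decision: fail to reject H₀

Answer: t = -1.5000, fail to reject H₀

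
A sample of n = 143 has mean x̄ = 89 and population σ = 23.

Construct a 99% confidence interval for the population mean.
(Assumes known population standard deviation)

Answer: (84.0453, 93.9547)

Derivation:
Confidence level: 99%, α = 0.01
z_0.005 = 2.576
SE = σ/√n = 23/√143 = 1.9234
Margin of error = 2.576 × 1.9234 = 4.9547
CI: x̄ ± margin = 89 ± 4.9547
CI: (84.0453, 93.9547)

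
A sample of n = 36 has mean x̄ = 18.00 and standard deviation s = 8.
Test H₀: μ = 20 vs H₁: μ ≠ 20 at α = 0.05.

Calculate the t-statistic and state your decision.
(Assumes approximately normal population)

Answer: t = -1.5000, fail to reject H₀

Derivation:
df = n - 1 = 35
SE = s/√n = 8/√36 = 1.3333
t = (x̄ - μ₀)/SE = (18.00 - 20)/1.3333 = -1.5000
Critical value: t_{0.025,35} = ±2.030
p-value ≈ 0.1426
Decision: fail to reject H₀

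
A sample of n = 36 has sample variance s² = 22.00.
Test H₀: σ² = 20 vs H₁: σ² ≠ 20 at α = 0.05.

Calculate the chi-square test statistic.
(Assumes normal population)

Answer: χ² = 38.5000, fail to reject H₀

Derivation:
df = n - 1 = 35
χ² = (n-1)s²/σ₀² = 35×22.00/20 = 38.5000
Critical values: χ²_{0.975,35} = 20.569, χ²_{0.025,35} = 53.203
Rejection region: χ² < 20.569 or χ² > 53.203
Decision: fail to reject H₀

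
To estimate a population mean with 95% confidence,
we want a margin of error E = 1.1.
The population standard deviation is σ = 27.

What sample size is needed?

Answer: n = 2315

Derivation:
z_0.025 = 1.960
n = (z×σ/E)² = (1.960×27/1.1)²
n = 2314.4846
Round up: n = 2315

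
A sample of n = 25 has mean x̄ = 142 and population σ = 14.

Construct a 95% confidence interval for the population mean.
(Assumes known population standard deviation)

Confidence level: 95%, α = 0.05
z_0.025 = 1.960
SE = σ/√n = 14/√25 = 2.8000
Margin of error = 1.960 × 2.8000 = 5.4880
CI: x̄ ± margin = 142 ± 5.4880
CI: (136.5120, 147.4880)

Answer: (136.5120, 147.4880)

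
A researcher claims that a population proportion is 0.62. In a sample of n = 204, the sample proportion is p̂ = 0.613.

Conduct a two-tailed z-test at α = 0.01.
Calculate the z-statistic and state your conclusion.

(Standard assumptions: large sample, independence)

H₀: p = 0.62, H₁: p ≠ 0.62
Standard error: SE = √(p₀(1-p₀)/n) = √(0.62×0.38/204) = 0.033984
z-statistic: z = (p̂ - p₀)/SE = (0.613 - 0.62)/0.033984 = -0.2060
Critical value: z_0.005 = ±2.576
p-value = 0.8368
Decision: fail to reject H₀ at α = 0.01

Answer: z = -0.2060, fail to reject H₀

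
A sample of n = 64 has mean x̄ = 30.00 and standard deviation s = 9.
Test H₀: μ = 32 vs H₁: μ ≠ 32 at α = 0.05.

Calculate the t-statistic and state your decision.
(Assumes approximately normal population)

df = n - 1 = 63
SE = s/√n = 9/√64 = 1.1250
t = (x̄ - μ₀)/SE = (30.00 - 32)/1.1250 = -1.7778
Critical value: t_{0.025,63} = ±1.998
p-value ≈ 0.0803
Decision: fail to reject H₀

Answer: t = -1.7778, fail to reject H₀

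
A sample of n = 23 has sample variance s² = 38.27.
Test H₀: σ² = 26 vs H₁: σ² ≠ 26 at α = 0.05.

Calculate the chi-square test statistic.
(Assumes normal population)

Answer: χ² = 32.3823, fail to reject H₀

Derivation:
df = n - 1 = 22
χ² = (n-1)s²/σ₀² = 22×38.27/26 = 32.3823
Critical values: χ²_{0.975,22} = 10.982, χ²_{0.025,22} = 36.781
Rejection region: χ² < 10.982 or χ² > 36.781
Decision: fail to reject H₀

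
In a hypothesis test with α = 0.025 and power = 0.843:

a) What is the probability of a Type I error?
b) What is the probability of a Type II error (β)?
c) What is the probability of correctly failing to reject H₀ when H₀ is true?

a) Type I error probability = α = 0.025
b) Power = P(reject H₀ | H₁ true) = 1 - β = 0.843, so Type II error probability = β = 1 - Power = 0.157
c) P(fail to reject H₀ | H₀ true) = 1 - α = 0.975

Answer: a) 0.025, b) 0.157, c) 0.975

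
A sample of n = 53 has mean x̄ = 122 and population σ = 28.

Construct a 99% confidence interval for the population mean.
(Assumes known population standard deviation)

Answer: (112.0924, 131.9076)

Derivation:
Confidence level: 99%, α = 0.01
z_0.005 = 2.576
SE = σ/√n = 28/√53 = 3.8461
Margin of error = 2.576 × 3.8461 = 9.9076
CI: x̄ ± margin = 122 ± 9.9076
CI: (112.0924, 131.9076)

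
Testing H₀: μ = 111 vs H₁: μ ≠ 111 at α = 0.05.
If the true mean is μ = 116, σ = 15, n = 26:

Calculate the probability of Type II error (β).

SE = σ/√n = 15/√26 = 2.9417
Critical values: μ₀ ± z_0.025×SE = 111 ± 1.960×2.9417
Acceptance region: (105.2343, 116.7657)
Under H₁ (μ = 116): z_high = (116.7657 - 116)/2.9417 = 0.2603, z_low = (105.2343 - 116)/2.9417 = -3.6597
β = P(not reject | H₁) = Φ(0.2603) - Φ(-3.6597) ≈ 0.6026

Answer: β ≈ 0.6026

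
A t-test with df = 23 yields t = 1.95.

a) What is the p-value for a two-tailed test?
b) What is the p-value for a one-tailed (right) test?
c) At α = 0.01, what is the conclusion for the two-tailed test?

Using t-distribution with df = 23:
a) Two-tailed: p = 2×P(T > 1.95) = 0.0635
b) One-tailed: p = P(T > 1.95) = 0.0317
c) 0.0635 ≥ 0.01, fail to reject H₀

Answer: a) 0.0635, b) 0.0317, c) fail to reject H₀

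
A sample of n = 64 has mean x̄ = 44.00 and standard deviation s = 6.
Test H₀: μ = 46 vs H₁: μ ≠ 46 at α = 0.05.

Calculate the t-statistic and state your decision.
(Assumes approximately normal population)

Answer: t = -2.6667, reject H₀

Derivation:
df = n - 1 = 63
SE = s/√n = 6/√64 = 0.7500
t = (x̄ - μ₀)/SE = (44.00 - 46)/0.7500 = -2.6667
Critical value: t_{0.025,63} = ±1.998
p-value ≈ 0.0097
Decision: reject H₀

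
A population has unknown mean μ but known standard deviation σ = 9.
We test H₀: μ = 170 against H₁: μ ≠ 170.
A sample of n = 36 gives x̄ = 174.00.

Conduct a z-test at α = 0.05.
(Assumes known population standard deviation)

Answer: z = 2.6667, reject H₀

Derivation:
Standard error: SE = σ/√n = 9/√36 = 1.5000
z-statistic: z = (x̄ - μ₀)/SE = (174.00 - 170)/1.5000 = 2.6667
Critical value: ±1.960
p-value = 0.0077
Decision: reject H₀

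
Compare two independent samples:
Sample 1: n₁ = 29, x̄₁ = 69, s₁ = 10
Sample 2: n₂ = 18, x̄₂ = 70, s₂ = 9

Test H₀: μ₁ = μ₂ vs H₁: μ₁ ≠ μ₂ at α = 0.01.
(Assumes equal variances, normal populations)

Answer: t = -0.3459, fail to reject H₀

Derivation:
Pooled variance: s²_p = [28×10² + 17×9²]/(45) = 92.8222
s_p = 9.6344
SE = s_p×√(1/n₁ + 1/n₂) = 9.6344×√(1/29 + 1/18) = 2.8909
t = (x̄₁ - x̄₂)/SE = (69 - 70)/2.8909 = -0.3459
df = 45, t-critical = ±2.690
Decision: fail to reject H₀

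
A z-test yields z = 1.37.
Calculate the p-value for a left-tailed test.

For z = 1.37:
p = P(Z < 1.37) = Φ(1.37) = 0.9147

Answer: p-value ≈ 0.9147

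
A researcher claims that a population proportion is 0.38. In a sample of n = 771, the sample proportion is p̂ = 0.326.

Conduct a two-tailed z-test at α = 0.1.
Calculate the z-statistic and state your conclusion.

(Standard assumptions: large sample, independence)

Answer: z = -3.0891, reject H₀

Derivation:
H₀: p = 0.38, H₁: p ≠ 0.38
Standard error: SE = √(p₀(1-p₀)/n) = √(0.38×0.62/771) = 0.017481
z-statistic: z = (p̂ - p₀)/SE = (0.326 - 0.38)/0.017481 = -3.0891
Critical value: z_0.05 = ±1.645
p-value = 0.0020
Decision: reject H₀ at α = 0.1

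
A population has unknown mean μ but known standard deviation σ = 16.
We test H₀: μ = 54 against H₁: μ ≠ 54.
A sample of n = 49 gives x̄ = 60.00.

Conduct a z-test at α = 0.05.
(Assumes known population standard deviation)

Standard error: SE = σ/√n = 16/√49 = 2.2857
z-statistic: z = (x̄ - μ₀)/SE = (60.00 - 54)/2.2857 = 2.6250
Critical value: ±1.960
p-value = 0.0087
Decision: reject H₀

Answer: z = 2.6250, reject H₀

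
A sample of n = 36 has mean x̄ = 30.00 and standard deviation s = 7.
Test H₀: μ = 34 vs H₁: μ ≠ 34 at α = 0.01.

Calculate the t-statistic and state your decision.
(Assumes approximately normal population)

Answer: t = -3.4285, reject H₀

Derivation:
df = n - 1 = 35
SE = s/√n = 7/√36 = 1.1667
t = (x̄ - μ₀)/SE = (30.00 - 34)/1.1667 = -3.4285
Critical value: t_{0.005,35} = ±2.724
p-value ≈ 0.0016
Decision: reject H₀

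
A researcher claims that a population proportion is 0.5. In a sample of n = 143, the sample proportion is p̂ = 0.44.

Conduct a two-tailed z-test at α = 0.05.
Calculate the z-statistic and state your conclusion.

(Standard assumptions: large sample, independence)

H₀: p = 0.5, H₁: p ≠ 0.5
Standard error: SE = √(p₀(1-p₀)/n) = √(0.5×0.5/143) = 0.041812
z-statistic: z = (p̂ - p₀)/SE = (0.44 - 0.5)/0.041812 = -1.4350
Critical value: z_0.025 = ±1.960
p-value = 0.1513
Decision: fail to reject H₀ at α = 0.05

Answer: z = -1.4350, fail to reject H₀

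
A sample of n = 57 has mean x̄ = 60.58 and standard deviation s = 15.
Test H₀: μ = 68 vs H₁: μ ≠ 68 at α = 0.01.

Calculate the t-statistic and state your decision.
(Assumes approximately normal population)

Answer: t = -3.7346, reject H₀

Derivation:
df = n - 1 = 56
SE = s/√n = 15/√57 = 1.9868
t = (x̄ - μ₀)/SE = (60.58 - 68)/1.9868 = -3.7346
Critical value: t_{0.005,56} = ±2.667
p-value ≈ 0.0004
Decision: reject H₀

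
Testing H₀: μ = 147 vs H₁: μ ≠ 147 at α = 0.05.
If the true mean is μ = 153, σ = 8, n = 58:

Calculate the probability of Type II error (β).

SE = σ/√n = 8/√58 = 1.0505
Critical values: μ₀ ± z_0.025×SE = 147 ± 1.960×1.0505
Acceptance region: (144.9410, 149.0590)
Under H₁ (μ = 153): z_high = (149.0590 - 153)/1.0505 = -3.7515, z_low = (144.9410 - 153)/1.0505 = -7.6716
β = P(not reject | H₁) = Φ(-3.7515) - Φ(-7.6716) ≈ 0.0001

Answer: β ≈ 0.0001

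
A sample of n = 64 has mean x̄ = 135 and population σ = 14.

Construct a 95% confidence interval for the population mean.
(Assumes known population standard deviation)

Confidence level: 95%, α = 0.05
z_0.025 = 1.960
SE = σ/√n = 14/√64 = 1.7500
Margin of error = 1.960 × 1.7500 = 3.4300
CI: x̄ ± margin = 135 ± 3.4300
CI: (131.5700, 138.4300)

Answer: (131.5700, 138.4300)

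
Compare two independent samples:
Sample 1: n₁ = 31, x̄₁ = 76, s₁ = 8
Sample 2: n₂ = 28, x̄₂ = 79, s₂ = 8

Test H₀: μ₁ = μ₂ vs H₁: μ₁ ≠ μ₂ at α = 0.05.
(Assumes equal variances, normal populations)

Pooled variance: s²_p = [30×8² + 27×8²]/(57) = 64.0000
s_p = 8.0000
SE = s_p×√(1/n₁ + 1/n₂) = 8.0000×√(1/31 + 1/28) = 2.0857
t = (x̄₁ - x̄₂)/SE = (76 - 79)/2.0857 = -1.4384
df = 57, t-critical = ±2.002
Decision: fail to reject H₀

Answer: t = -1.4384, fail to reject H₀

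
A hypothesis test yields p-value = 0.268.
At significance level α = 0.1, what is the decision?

Answer: fail to reject H₀

Derivation:
Compare p-value to α:
0.268 ≥ 0.1
Decision: fail to reject H₀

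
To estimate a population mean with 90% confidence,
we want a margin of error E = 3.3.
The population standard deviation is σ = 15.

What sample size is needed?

Answer: n = 56

Derivation:
z_0.05 = 1.645
n = (z×σ/E)² = (1.645×15/3.3)²
n = 55.9096
Round up: n = 56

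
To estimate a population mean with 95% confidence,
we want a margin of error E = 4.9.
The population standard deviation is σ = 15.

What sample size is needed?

z_0.025 = 1.960
n = (z×σ/E)² = (1.960×15/4.9)²
n = 36.0000
Already a whole number: n = 36

Answer: n = 36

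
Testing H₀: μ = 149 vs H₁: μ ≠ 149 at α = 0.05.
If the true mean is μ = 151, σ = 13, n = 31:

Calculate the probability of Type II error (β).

Answer: β ≈ 0.8626

Derivation:
SE = σ/√n = 13/√31 = 2.3349
Critical values: μ₀ ± z_0.025×SE = 149 ± 1.960×2.3349
Acceptance region: (144.4236, 153.5764)
Under H₁ (μ = 151): z_high = (153.5764 - 151)/2.3349 = 1.1034, z_low = (144.4236 - 151)/2.3349 = -2.8166
β = P(not reject | H₁) = Φ(1.1034) - Φ(-2.8166) ≈ 0.8626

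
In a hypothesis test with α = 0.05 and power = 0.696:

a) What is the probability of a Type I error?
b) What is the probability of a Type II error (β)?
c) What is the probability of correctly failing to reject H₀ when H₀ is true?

a) Type I error probability = α = 0.05
b) Power = P(reject H₀ | H₁ true) = 1 - β = 0.696, so Type II error probability = β = 1 - Power = 0.304
c) P(fail to reject H₀ | H₀ true) = 1 - α = 0.95

Answer: a) 0.05, b) 0.304, c) 0.95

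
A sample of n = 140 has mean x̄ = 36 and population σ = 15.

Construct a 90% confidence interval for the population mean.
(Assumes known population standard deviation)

Answer: (33.9146, 38.0854)

Derivation:
Confidence level: 90%, α = 0.1
z_0.05 = 1.645
SE = σ/√n = 15/√140 = 1.2677
Margin of error = 1.645 × 1.2677 = 2.0854
CI: x̄ ± margin = 36 ± 2.0854
CI: (33.9146, 38.0854)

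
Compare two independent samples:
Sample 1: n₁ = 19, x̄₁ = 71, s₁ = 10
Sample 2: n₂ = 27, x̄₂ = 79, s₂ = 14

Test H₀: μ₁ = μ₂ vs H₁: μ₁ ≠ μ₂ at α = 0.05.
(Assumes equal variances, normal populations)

Pooled variance: s²_p = [18×10² + 26×14²]/(44) = 156.7273
s_p = 12.5191
SE = s_p×√(1/n₁ + 1/n₂) = 12.5191×√(1/19 + 1/27) = 3.7488
t = (x̄₁ - x̄₂)/SE = (71 - 79)/3.7488 = -2.1340
df = 44, t-critical = ±2.015
Decision: reject H₀

Answer: t = -2.1340, reject H₀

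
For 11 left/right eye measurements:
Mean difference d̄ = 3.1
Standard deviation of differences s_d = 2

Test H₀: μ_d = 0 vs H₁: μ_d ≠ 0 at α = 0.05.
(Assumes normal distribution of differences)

df = n - 1 = 10
SE = s_d/√n = 2/√11 = 0.6030
t = d̄/SE = 3.1/0.6030 = 5.1410
Critical value: t_{0.025,10} = ±2.228
p-value ≈ 0.0004
Decision: reject H₀

Answer: t = 5.1410, reject H₀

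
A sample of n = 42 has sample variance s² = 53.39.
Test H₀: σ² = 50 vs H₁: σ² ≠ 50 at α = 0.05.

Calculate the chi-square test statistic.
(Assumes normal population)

df = n - 1 = 41
χ² = (n-1)s²/σ₀² = 41×53.39/50 = 43.7798
Critical values: χ²_{0.975,41} = 25.215, χ²_{0.025,41} = 60.561
Rejection region: χ² < 25.215 or χ² > 60.561
Decision: fail to reject H₀

Answer: χ² = 43.7798, fail to reject H₀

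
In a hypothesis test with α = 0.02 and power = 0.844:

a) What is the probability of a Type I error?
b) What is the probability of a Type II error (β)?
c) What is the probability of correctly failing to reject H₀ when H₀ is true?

Answer: a) 0.02, b) 0.156, c) 0.98

Derivation:
a) Type I error probability = α = 0.02
b) Power = P(reject H₀ | H₁ true) = 1 - β = 0.844, so Type II error probability = β = 1 - Power = 0.156
c) P(fail to reject H₀ | H₀ true) = 1 - α = 0.98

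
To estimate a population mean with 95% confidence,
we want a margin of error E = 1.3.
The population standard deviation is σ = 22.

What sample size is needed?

z_0.025 = 1.960
n = (z×σ/E)² = (1.960×22/1.3)²
n = 1100.1979
Round up: n = 1101

Answer: n = 1101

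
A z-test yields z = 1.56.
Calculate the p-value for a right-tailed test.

For z = 1.56:
p = P(Z > 1.56) = 1 - Φ(1.56) = 0.0594

Answer: p-value ≈ 0.0594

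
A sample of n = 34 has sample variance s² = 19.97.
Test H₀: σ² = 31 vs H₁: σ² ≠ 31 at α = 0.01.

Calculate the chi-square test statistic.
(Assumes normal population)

df = n - 1 = 33
χ² = (n-1)s²/σ₀² = 33×19.97/31 = 21.2584
Critical values: χ²_{0.995,33} = 15.815, χ²_{0.005,33} = 57.648
Rejection region: χ² < 15.815 or χ² > 57.648
Decision: fail to reject H₀

Answer: χ² = 21.2584, fail to reject H₀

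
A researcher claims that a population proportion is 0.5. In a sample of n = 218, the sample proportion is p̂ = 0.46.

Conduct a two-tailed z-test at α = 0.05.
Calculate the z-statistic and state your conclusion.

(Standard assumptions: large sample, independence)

Answer: z = -1.1812, fail to reject H₀

Derivation:
H₀: p = 0.5, H₁: p ≠ 0.5
Standard error: SE = √(p₀(1-p₀)/n) = √(0.5×0.5/218) = 0.033864
z-statistic: z = (p̂ - p₀)/SE = (0.46 - 0.5)/0.033864 = -1.1812
Critical value: z_0.025 = ±1.960
p-value = 0.2375
Decision: fail to reject H₀ at α = 0.05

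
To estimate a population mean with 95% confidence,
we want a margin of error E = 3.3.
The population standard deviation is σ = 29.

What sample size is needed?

Answer: n = 297

Derivation:
z_0.025 = 1.960
n = (z×σ/E)² = (1.960×29/3.3)²
n = 296.6745
Round up: n = 297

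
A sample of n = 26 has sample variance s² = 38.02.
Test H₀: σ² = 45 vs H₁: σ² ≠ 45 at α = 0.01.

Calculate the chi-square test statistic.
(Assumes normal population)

df = n - 1 = 25
χ² = (n-1)s²/σ₀² = 25×38.02/45 = 21.1222
Critical values: χ²_{0.995,25} = 10.520, χ²_{0.005,25} = 46.928
Rejection region: χ² < 10.520 or χ² > 46.928
Decision: fail to reject H₀

Answer: χ² = 21.1222, fail to reject H₀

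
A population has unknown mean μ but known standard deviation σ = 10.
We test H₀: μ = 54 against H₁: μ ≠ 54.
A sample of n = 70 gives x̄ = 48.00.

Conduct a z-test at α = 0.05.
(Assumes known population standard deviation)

Standard error: SE = σ/√n = 10/√70 = 1.1952
z-statistic: z = (x̄ - μ₀)/SE = (48.00 - 54)/1.1952 = -5.0201
Critical value: ±1.960
p-value < 0.0001
Decision: reject H₀

Answer: z = -5.0201, reject H₀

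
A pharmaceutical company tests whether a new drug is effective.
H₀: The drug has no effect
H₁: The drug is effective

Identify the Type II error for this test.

Answer: Failing to detect the drug's effect when it actually works

Derivation:
Type I error (α): Rejecting H₀ when H₀ is true
Type II error (β): Failing to reject H₀ when H₁ is true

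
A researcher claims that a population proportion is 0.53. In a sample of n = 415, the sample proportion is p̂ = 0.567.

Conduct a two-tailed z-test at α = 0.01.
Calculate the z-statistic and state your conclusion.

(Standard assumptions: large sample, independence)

H₀: p = 0.53, H₁: p ≠ 0.53
Standard error: SE = √(p₀(1-p₀)/n) = √(0.53×0.47/415) = 0.024500
z-statistic: z = (p̂ - p₀)/SE = (0.567 - 0.53)/0.024500 = 1.5102
Critical value: z_0.005 = ±2.576
p-value = 0.1310
Decision: fail to reject H₀ at α = 0.01

Answer: z = 1.5102, fail to reject H₀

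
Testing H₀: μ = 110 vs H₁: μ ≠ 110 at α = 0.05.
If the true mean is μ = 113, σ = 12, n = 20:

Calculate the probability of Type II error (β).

SE = σ/√n = 12/√20 = 2.6833
Critical values: μ₀ ± z_0.025×SE = 110 ± 1.960×2.6833
Acceptance region: (104.7407, 115.2593)
Under H₁ (μ = 113): z_high = (115.2593 - 113)/2.6833 = 0.8420, z_low = (104.7407 - 113)/2.6833 = -3.0780
β = P(not reject | H₁) = Φ(0.8420) - Φ(-3.0780) ≈ 0.7991

Answer: β ≈ 0.7991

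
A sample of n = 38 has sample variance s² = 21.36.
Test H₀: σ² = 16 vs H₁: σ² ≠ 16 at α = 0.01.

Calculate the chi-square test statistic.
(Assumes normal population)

Answer: χ² = 49.3950, fail to reject H₀

Derivation:
df = n - 1 = 37
χ² = (n-1)s²/σ₀² = 37×21.36/16 = 49.3950
Critical values: χ²_{0.995,37} = 18.586, χ²_{0.005,37} = 62.883
Rejection region: χ² < 18.586 or χ² > 62.883
Decision: fail to reject H₀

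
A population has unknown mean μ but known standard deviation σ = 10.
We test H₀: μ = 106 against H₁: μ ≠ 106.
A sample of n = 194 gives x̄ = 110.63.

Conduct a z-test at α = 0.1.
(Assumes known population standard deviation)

Standard error: SE = σ/√n = 10/√194 = 0.7180
z-statistic: z = (x̄ - μ₀)/SE = (110.63 - 106)/0.7180 = 6.4485
Critical value: ±1.645
p-value < 0.0001
Decision: reject H₀

Answer: z = 6.4485, reject H₀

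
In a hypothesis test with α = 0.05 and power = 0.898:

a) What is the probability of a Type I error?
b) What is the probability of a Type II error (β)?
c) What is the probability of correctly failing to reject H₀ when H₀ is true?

Answer: a) 0.05, b) 0.102, c) 0.95

Derivation:
a) Type I error probability = α = 0.05
b) Power = P(reject H₀ | H₁ true) = 1 - β = 0.898, so Type II error probability = β = 1 - Power = 0.102
c) P(fail to reject H₀ | H₀ true) = 1 - α = 0.95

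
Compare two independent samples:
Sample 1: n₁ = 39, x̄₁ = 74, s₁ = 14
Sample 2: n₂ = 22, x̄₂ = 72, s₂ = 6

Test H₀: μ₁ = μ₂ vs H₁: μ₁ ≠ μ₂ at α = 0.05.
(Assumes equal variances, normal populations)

Answer: t = 0.6361, fail to reject H₀

Derivation:
Pooled variance: s²_p = [38×14² + 21×6²]/(59) = 139.0508
s_p = 11.7920
SE = s_p×√(1/n₁ + 1/n₂) = 11.7920×√(1/39 + 1/22) = 3.1442
t = (x̄₁ - x̄₂)/SE = (74 - 72)/3.1442 = 0.6361
df = 59, t-critical = ±2.001
Decision: fail to reject H₀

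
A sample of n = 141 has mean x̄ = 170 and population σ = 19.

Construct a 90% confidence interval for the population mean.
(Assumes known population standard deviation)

Confidence level: 90%, α = 0.1
z_0.05 = 1.645
SE = σ/√n = 19/√141 = 1.6001
Margin of error = 1.645 × 1.6001 = 2.6322
CI: x̄ ± margin = 170 ± 2.6322
CI: (167.3678, 172.6322)

Answer: (167.3678, 172.6322)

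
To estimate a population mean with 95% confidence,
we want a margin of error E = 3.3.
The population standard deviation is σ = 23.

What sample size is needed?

Answer: n = 187

Derivation:
z_0.025 = 1.960
n = (z×σ/E)² = (1.960×23/3.3)²
n = 186.6122
Round up: n = 187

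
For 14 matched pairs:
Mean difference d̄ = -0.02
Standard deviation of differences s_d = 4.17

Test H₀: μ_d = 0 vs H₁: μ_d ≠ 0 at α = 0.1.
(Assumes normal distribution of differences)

Answer: t = -0.0179, fail to reject H₀

Derivation:
df = n - 1 = 13
SE = s_d/√n = 4.17/√14 = 1.1145
t = d̄/SE = -0.02/1.1145 = -0.0179
Critical value: t_{0.05,13} = ±1.771
p-value ≈ 0.9860
Decision: fail to reject H₀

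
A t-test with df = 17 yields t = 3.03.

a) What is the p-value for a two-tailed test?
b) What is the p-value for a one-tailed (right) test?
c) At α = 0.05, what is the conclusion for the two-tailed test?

Using t-distribution with df = 17:
a) Two-tailed: p = 2×P(T > 3.03) = 0.0076
b) One-tailed: p = P(T > 3.03) = 0.0038
c) 0.0076 < 0.05, reject H₀

Answer: a) 0.0076, b) 0.0038, c) reject H₀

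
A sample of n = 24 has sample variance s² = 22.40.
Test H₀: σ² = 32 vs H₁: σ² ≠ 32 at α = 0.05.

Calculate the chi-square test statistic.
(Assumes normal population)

df = n - 1 = 23
χ² = (n-1)s²/σ₀² = 23×22.40/32 = 16.1000
Critical values: χ²_{0.975,23} = 11.689, χ²_{0.025,23} = 38.076
Rejection region: χ² < 11.689 or χ² > 38.076
Decision: fail to reject H₀

Answer: χ² = 16.1000, fail to reject H₀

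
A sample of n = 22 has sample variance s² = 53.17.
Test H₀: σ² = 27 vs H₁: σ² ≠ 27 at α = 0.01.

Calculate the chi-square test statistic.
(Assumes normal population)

Answer: χ² = 41.3544, fail to reject H₀

Derivation:
df = n - 1 = 21
χ² = (n-1)s²/σ₀² = 21×53.17/27 = 41.3544
Critical values: χ²_{0.995,21} = 8.034, χ²_{0.005,21} = 41.401
Rejection region: χ² < 8.034 or χ² > 41.401
Decision: fail to reject H₀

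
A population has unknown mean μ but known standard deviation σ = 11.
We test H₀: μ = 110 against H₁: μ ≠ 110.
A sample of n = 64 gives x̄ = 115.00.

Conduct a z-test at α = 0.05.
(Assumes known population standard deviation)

Answer: z = 3.6364, reject H₀

Derivation:
Standard error: SE = σ/√n = 11/√64 = 1.3750
z-statistic: z = (x̄ - μ₀)/SE = (115.00 - 110)/1.3750 = 3.6364
Critical value: ±1.960
p-value = 0.0003
Decision: reject H₀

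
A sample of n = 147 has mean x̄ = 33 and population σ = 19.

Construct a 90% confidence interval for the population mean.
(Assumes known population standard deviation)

Confidence level: 90%, α = 0.1
z_0.05 = 1.645
SE = σ/√n = 19/√147 = 1.5671
Margin of error = 1.645 × 1.5671 = 2.5779
CI: x̄ ± margin = 33 ± 2.5779
CI: (30.4221, 35.5779)

Answer: (30.4221, 35.5779)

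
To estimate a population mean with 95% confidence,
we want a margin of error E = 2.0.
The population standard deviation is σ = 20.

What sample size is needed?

z_0.025 = 1.960
n = (z×σ/E)² = (1.960×20/2.0)²
n = 384.1600
Round up: n = 385

Answer: n = 385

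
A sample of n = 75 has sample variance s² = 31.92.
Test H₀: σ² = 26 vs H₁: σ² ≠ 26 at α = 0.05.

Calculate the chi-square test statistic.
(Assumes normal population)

df = n - 1 = 74
χ² = (n-1)s²/σ₀² = 74×31.92/26 = 90.8492
Critical values: χ²_{0.975,74} = 52.103, χ²_{0.025,74} = 99.678
Rejection region: χ² < 52.103 or χ² > 99.678
Decision: fail to reject H₀

Answer: χ² = 90.8492, fail to reject H₀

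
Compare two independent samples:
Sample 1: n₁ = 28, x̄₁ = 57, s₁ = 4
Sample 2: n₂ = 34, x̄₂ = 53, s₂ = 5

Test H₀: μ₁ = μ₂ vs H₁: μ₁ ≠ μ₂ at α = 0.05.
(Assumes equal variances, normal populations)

Answer: t = 3.4244, reject H₀

Derivation:
Pooled variance: s²_p = [27×4² + 33×5²]/(60) = 20.9500
s_p = 4.5771
SE = s_p×√(1/n₁ + 1/n₂) = 4.5771×√(1/28 + 1/34) = 1.1681
t = (x̄₁ - x̄₂)/SE = (57 - 53)/1.1681 = 3.4244
df = 60, t-critical = ±2.000
Decision: reject H₀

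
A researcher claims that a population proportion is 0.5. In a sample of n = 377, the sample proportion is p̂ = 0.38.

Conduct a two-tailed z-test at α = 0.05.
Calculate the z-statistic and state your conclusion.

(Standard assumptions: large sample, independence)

Answer: z = -4.6600, reject H₀

Derivation:
H₀: p = 0.5, H₁: p ≠ 0.5
Standard error: SE = √(p₀(1-p₀)/n) = √(0.5×0.5/377) = 0.025751
z-statistic: z = (p̂ - p₀)/SE = (0.38 - 0.5)/0.025751 = -4.6600
Critical value: z_0.025 = ±1.960
p-value < 0.0001
Decision: reject H₀ at α = 0.05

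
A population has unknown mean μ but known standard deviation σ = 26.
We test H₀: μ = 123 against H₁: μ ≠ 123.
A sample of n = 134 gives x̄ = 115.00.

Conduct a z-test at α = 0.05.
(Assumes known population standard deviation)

Standard error: SE = σ/√n = 26/√134 = 2.2461
z-statistic: z = (x̄ - μ₀)/SE = (115.00 - 123)/2.2461 = -3.5617
Critical value: ±1.960
p-value = 0.0004
Decision: reject H₀

Answer: z = -3.5617, reject H₀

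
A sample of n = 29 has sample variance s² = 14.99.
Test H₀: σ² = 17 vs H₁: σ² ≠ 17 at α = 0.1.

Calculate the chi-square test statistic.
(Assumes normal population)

df = n - 1 = 28
χ² = (n-1)s²/σ₀² = 28×14.99/17 = 24.6894
Critical values: χ²_{0.95,28} = 16.928, χ²_{0.05,28} = 41.337
Rejection region: χ² < 16.928 or χ² > 41.337
Decision: fail to reject H₀

Answer: χ² = 24.6894, fail to reject H₀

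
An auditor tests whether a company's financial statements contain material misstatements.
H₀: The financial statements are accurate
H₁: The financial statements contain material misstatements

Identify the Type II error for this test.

Answer: Failing to detect material misstatements that are actually present

Derivation:
A Type I error (probability α) occurs when we reject a true H₀.
A Type II error (probability β) occurs when we fail to reject a false H₀.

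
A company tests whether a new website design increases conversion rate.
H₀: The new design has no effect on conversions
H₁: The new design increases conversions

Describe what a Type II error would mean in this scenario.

Answer: Keeping the old design when the new one would have increased conversions

Derivation:
A Type I error (probability α) occurs when we reject a true H₀.
A Type II error (probability β) occurs when we fail to reject a false H₀.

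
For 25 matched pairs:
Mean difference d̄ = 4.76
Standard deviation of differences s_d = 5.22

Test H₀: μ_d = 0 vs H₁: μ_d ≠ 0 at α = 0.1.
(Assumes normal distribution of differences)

df = n - 1 = 24
SE = s_d/√n = 5.22/√25 = 1.0440
t = d̄/SE = 4.76/1.0440 = 4.5594
Critical value: t_{0.05,24} = ±1.711
p-value ≈ 0.0001
Decision: reject H₀

Answer: t = 4.5594, reject H₀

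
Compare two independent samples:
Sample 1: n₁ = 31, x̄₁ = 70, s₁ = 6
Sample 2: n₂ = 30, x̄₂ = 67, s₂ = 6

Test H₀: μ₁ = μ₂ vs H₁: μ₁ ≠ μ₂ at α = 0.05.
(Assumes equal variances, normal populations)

Pooled variance: s²_p = [30×6² + 29×6²]/(59) = 36.0000
s_p = 6.0000
SE = s_p×√(1/n₁ + 1/n₂) = 6.0000×√(1/31 + 1/30) = 1.5366
t = (x̄₁ - x̄₂)/SE = (70 - 67)/1.5366 = 1.9524
df = 59, t-critical = ±2.001
Decision: fail to reject H₀

Answer: t = 1.9524, fail to reject H₀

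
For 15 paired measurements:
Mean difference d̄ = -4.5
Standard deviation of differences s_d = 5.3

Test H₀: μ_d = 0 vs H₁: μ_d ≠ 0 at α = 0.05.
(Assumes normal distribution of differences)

df = n - 1 = 14
SE = s_d/√n = 5.3/√15 = 1.3685
t = d̄/SE = -4.5/1.3685 = -3.2883
Critical value: t_{0.025,14} = ±2.145
p-value ≈ 0.0054
Decision: reject H₀

Answer: t = -3.2883, reject H₀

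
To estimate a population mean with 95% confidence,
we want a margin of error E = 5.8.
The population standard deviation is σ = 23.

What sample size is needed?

Answer: n = 61

Derivation:
z_0.025 = 1.960
n = (z×σ/E)² = (1.960×23/5.8)²
n = 60.4104
Round up: n = 61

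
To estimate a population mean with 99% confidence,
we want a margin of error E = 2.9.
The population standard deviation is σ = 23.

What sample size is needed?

Answer: n = 418

Derivation:
z_0.005 = 2.576
n = (z×σ/E)² = (2.576×23/2.9)²
n = 417.3990
Round up: n = 418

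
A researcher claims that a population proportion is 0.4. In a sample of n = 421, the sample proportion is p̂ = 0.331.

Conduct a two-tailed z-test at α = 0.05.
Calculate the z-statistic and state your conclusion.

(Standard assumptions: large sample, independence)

Answer: z = -2.8899, reject H₀

Derivation:
H₀: p = 0.4, H₁: p ≠ 0.4
Standard error: SE = √(p₀(1-p₀)/n) = √(0.4×0.6/421) = 0.023876
z-statistic: z = (p̂ - p₀)/SE = (0.331 - 0.4)/0.023876 = -2.8899
Critical value: z_0.025 = ±1.960
p-value = 0.0039
Decision: reject H₀ at α = 0.05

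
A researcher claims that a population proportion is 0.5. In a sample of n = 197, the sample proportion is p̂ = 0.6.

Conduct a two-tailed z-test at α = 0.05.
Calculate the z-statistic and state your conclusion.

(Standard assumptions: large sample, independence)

H₀: p = 0.5, H₁: p ≠ 0.5
Standard error: SE = √(p₀(1-p₀)/n) = √(0.5×0.5/197) = 0.035624
z-statistic: z = (p̂ - p₀)/SE = (0.6 - 0.5)/0.035624 = 2.8071
Critical value: z_0.025 = ±1.960
p-value = 0.0050
Decision: reject H₀ at α = 0.05

Answer: z = 2.8071, reject H₀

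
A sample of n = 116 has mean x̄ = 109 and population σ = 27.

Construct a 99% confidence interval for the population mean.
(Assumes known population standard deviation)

Confidence level: 99%, α = 0.01
z_0.005 = 2.576
SE = σ/√n = 27/√116 = 2.5069
Margin of error = 2.576 × 2.5069 = 6.4578
CI: x̄ ± margin = 109 ± 6.4578
CI: (102.5422, 115.4578)

Answer: (102.5422, 115.4578)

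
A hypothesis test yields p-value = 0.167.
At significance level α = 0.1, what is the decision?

Compare p-value to α:
0.167 ≥ 0.1
Decision: fail to reject H₀

Answer: fail to reject H₀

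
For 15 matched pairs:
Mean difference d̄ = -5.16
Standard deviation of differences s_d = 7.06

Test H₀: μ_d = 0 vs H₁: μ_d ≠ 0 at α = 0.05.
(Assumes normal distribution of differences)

df = n - 1 = 14
SE = s_d/√n = 7.06/√15 = 1.8229
t = d̄/SE = -5.16/1.8229 = -2.8307
Critical value: t_{0.025,14} = ±2.145
p-value ≈ 0.0133
Decision: reject H₀

Answer: t = -2.8307, reject H₀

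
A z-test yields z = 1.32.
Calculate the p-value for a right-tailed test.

Answer: p-value ≈ 0.0934

Derivation:
For z = 1.32:
p = P(Z > 1.32) = 1 - Φ(1.32) = 0.0934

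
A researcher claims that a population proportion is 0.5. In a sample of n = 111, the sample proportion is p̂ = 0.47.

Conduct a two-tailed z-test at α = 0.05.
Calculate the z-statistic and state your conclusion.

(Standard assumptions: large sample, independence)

H₀: p = 0.5, H₁: p ≠ 0.5
Standard error: SE = √(p₀(1-p₀)/n) = √(0.5×0.5/111) = 0.047458
z-statistic: z = (p̂ - p₀)/SE = (0.47 - 0.5)/0.047458 = -0.6321
Critical value: z_0.025 = ±1.960
p-value = 0.5273
Decision: fail to reject H₀ at α = 0.05

Answer: z = -0.6321, fail to reject H₀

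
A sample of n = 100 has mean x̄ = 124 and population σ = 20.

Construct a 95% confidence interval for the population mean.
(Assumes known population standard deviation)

Answer: (120.0800, 127.9200)

Derivation:
Confidence level: 95%, α = 0.05
z_0.025 = 1.960
SE = σ/√n = 20/√100 = 2.0000
Margin of error = 1.960 × 2.0000 = 3.9200
CI: x̄ ± margin = 124 ± 3.9200
CI: (120.0800, 127.9200)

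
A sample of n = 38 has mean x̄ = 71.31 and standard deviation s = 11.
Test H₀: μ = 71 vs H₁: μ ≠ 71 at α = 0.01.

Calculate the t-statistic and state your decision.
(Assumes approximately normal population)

df = n - 1 = 37
SE = s/√n = 11/√38 = 1.7844
t = (x̄ - μ₀)/SE = (71.31 - 71)/1.7844 = 0.1737
Critical value: t_{0.005,37} = ±2.715
p-value ≈ 0.8630
Decision: fail to reject H₀

Answer: t = 0.1737, fail to reject H₀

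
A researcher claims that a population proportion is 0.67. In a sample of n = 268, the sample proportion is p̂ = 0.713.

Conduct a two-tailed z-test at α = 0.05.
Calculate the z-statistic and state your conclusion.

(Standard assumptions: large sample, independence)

H₀: p = 0.67, H₁: p ≠ 0.67
Standard error: SE = √(p₀(1-p₀)/n) = √(0.67×0.33/268) = 0.028723
z-statistic: z = (p̂ - p₀)/SE = (0.713 - 0.67)/0.028723 = 1.4971
Critical value: z_0.025 = ±1.960
p-value = 0.1344
Decision: fail to reject H₀ at α = 0.05

Answer: z = 1.4971, fail to reject H₀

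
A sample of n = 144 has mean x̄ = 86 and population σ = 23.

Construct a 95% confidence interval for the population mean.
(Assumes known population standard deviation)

Confidence level: 95%, α = 0.05
z_0.025 = 1.960
SE = σ/√n = 23/√144 = 1.9167
Margin of error = 1.960 × 1.9167 = 3.7567
CI: x̄ ± margin = 86 ± 3.7567
CI: (82.2433, 89.7567)

Answer: (82.2433, 89.7567)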